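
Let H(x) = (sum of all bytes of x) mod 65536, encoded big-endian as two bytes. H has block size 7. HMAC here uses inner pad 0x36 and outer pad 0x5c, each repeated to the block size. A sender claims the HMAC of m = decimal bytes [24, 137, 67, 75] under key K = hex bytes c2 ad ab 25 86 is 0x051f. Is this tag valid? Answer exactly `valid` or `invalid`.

Key hex bytes c2 ad ab 25 86 is 5 bytes ≤ B = 7; zero-pad to 7 bytes: K' = c2 ad ab 25 86 00 00.
K' ⊕ ipad = f4 9b 9d 13 b0 36 36; K' ⊕ opad = 9e f1 f7 79 da 5c 5c.
Inner hash: sum = 244+155+157+19+176+54+54+24+137+67+75 = 1162 → 04 8a.
Outer hash (recomputed tag): sum = 158+241+247+121+218+92+92+4+138 = 1311 → 05 1f.
Recomputed tag = 051f; claimed = 051f → match.

valid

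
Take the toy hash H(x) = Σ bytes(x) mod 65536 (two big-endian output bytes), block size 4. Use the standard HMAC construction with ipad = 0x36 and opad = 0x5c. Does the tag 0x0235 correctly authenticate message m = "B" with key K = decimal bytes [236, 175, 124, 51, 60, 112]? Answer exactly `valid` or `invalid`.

invalid

Key decimal bytes [236, 175, 124, 51, 60, 112] = ec af 7c 33 3c 70 is 6 bytes > B = 4, so hash it first: H(key) = 02 f6, then zero-pad to 4 bytes: K' = 02 f6 00 00.
K' ⊕ ipad = 34 c0 36 36; K' ⊕ opad = 5e aa 5c 5c.
Inner hash: sum = 52+192+54+54+66 = 418 → 01 a2.
Outer hash (recomputed tag): sum = 94+170+92+92+1+162 = 611 → 02 63.
Recomputed tag = 0263; claimed = 0235 → mismatch.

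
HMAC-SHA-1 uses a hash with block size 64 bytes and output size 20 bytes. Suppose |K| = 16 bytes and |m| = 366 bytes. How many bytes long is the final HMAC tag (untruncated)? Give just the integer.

20

The tag is one SHA-1 digest: 20 bytes.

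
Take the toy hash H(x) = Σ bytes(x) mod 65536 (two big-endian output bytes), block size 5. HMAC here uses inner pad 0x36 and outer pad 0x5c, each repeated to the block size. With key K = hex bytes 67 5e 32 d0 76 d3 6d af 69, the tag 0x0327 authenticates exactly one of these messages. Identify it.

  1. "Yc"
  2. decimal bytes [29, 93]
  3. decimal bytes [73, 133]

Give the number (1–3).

Key hex bytes 67 5e 32 d0 76 d3 6d af 69 is 9 bytes > B = 5, so hash it first: H(key) = 04 95, then zero-pad to 5 bytes: K' = 04 95 00 00 00.
K' ⊕ ipad = 32 a3 36 36 36; K' ⊕ opad = 58 c9 5c 5c 5c.
m1: inner = H(32 a3 36 36 36 59 63) = 02 33; tag = H(58 c9 5c 5c 5c 02 33) = 026a
m2: inner = H(32 a3 36 36 36 1d 5d) = 01 f1; tag = H(58 c9 5c 5c 5c 01 f1) = 0327 ← matches
m3: inner = H(32 a3 36 36 36 49 85) = 02 45; tag = H(58 c9 5c 5c 5c 02 45) = 027c

2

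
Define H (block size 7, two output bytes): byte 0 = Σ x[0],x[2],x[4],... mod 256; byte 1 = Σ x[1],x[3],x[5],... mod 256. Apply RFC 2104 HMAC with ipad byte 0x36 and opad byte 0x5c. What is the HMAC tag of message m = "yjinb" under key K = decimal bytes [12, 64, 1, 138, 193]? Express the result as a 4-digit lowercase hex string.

52c4

Key decimal bytes [12, 64, 1, 138, 193] = 0c 40 01 8a c1 is 5 bytes ≤ B = 7; zero-pad to 7 bytes: K' = 0c 40 01 8a c1 00 00.
K' ⊕ ipad = 3a 76 37 bc f7 36 36.  K' ⊕ opad = 50 1c 5d d6 9d 5c 5c.
Inner input = (K'⊕ipad) ∥ m = 3a 76 37 bc f7 36 36 ∥ 79 6a 69 6e 62.
Inner hash: even-index sum = 630 mod 256 = 118; odd-index sum = 684 mod 256 = 172 → 76 ac.
Outer input = (K'⊕opad) ∥ inner = 50 1c 5d d6 9d 5c 5c ∥ 76 ac.
Outer hash (tag): even-index sum = 594 mod 256 = 82; odd-index sum = 452 mod 256 = 196 → 52 c4.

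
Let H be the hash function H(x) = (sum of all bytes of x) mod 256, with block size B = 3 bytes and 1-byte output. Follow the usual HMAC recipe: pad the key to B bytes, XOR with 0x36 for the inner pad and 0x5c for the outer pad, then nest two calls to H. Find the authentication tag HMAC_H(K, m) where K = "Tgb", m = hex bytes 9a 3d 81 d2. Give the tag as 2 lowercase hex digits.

Key "Tgb" = 54 67 62 is exactly B = 3 bytes: K' = 54 67 62.
K' ⊕ ipad = 62 51 54.  K' ⊕ opad = 08 3b 3e.
Inner input = (K'⊕ipad) ∥ m = 62 51 54 ∥ 9a 3d 81 d2.
Inner hash: sum = 98+81+84+154+61+129+210 = 817; mod 256 = 49 → 31.
Outer input = (K'⊕opad) ∥ inner = 08 3b 3e ∥ 31.
Outer hash (tag): sum = 8+59+62+49 = 178 → b2.

b2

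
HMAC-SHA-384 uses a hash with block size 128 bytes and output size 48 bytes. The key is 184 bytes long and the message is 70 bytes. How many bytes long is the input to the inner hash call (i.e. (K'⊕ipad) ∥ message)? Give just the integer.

198

Key is 184 > 128 bytes, so it is hashed to 48 bytes then zero-padded to 128: |K'| = 128.
Inner input = (K'⊕ipad) ∥ m → 128 + 70 = 198 bytes.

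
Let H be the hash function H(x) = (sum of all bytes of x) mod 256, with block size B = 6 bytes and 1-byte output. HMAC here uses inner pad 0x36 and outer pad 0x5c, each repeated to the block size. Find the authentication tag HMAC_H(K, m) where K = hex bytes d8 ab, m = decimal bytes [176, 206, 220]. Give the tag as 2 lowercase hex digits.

a8

Key hex bytes d8 ab is 2 bytes ≤ B = 6; zero-pad to 6 bytes: K' = d8 ab 00 00 00 00.
K' ⊕ ipad = ee 9d 36 36 36 36.  K' ⊕ opad = 84 f7 5c 5c 5c 5c.
Inner input = (K'⊕ipad) ∥ m = ee 9d 36 36 36 36 ∥ b0 ce dc.
Inner hash: sum = 238+157+54+54+54+54+176+206+220 = 1213; mod 256 = 189 → bd.
Outer input = (K'⊕opad) ∥ inner = 84 f7 5c 5c 5c 5c ∥ bd.
Outer hash (tag): sum = 132+247+92+92+92+92+189 = 936; mod 256 = 168 → a8.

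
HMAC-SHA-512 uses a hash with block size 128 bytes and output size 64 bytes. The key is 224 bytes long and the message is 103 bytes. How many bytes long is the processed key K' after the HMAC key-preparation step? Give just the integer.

Key is 224 > 128 bytes, so it is hashed to 64 bytes then zero-padded to 128: |K'| = 128.

128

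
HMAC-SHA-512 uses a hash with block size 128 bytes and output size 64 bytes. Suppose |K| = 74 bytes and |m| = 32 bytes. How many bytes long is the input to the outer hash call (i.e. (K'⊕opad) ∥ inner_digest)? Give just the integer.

192

Key is 74 ≤ 128 bytes, zero-padded: |K'| = 128.
Outer input = (K'⊕opad) ∥ H(inner) → 128 + 64 = 192 bytes.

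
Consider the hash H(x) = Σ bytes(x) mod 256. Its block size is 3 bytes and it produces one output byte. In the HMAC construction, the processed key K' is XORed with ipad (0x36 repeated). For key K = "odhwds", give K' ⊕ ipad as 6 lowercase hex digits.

Key "odhwds" = 6f 64 68 77 64 73 is 6 bytes > B = 3, so hash it first: H(key) = 89, then zero-pad to 3 bytes: K' = 89 00 00.
XOR each byte with 0x36: 89⊕36=bf, 00⊕36=36, 00⊕36=36.

bf3636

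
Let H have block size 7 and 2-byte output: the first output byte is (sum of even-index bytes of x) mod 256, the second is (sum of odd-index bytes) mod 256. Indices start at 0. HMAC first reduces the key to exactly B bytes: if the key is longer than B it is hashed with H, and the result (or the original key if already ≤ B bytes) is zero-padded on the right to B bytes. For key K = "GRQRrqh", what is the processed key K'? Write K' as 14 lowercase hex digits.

Key "GRQRrqh" = 47 52 51 52 72 71 68 is exactly B = 7 bytes: K' = 47 52 51 52 72 71 68.

47525152727168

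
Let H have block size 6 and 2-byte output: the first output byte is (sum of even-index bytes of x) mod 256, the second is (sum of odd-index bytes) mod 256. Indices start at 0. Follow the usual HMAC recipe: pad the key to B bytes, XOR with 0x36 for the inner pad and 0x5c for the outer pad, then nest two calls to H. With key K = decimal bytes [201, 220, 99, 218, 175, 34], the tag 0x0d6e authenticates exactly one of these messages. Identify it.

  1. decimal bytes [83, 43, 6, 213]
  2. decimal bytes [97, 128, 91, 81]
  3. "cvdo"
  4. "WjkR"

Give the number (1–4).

Key decimal bytes [201, 220, 99, 218, 175, 34] = c9 dc 63 da af 22 is exactly B = 6 bytes: K' = c9 dc 63 da af 22.
K' ⊕ ipad = ff ea 55 ec 99 14; K' ⊕ opad = 95 80 3f 86 f3 7e.
m1: inner = H(ff ea 55 ec 99 14 53 2b 06 d5) = 46 ea; tag = H(95 80 3f 86 f3 7e 46 ea) = 0d6e ← matches
m2: inner = H(ff ea 55 ec 99 14 61 80 5b 51) = a9 bb; tag = H(95 80 3f 86 f3 7e a9 bb) = 703f
m3: inner = H(ff ea 55 ec 99 14 63 76 64 6f) = b4 cf; tag = H(95 80 3f 86 f3 7e b4 cf) = 7b53
m4: inner = H(ff ea 55 ec 99 14 57 6a 6b 52) = af a6; tag = H(95 80 3f 86 f3 7e af a6) = 762a

1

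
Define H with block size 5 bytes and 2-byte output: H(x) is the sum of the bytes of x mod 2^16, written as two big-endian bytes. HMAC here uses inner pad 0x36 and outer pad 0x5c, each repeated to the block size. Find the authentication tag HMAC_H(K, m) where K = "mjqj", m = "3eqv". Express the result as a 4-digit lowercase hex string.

Key "mjqj" = 6d 6a 71 6a is 4 bytes ≤ B = 5; zero-pad to 5 bytes: K' = 6d 6a 71 6a 00.
K' ⊕ ipad = 5b 5c 47 5c 36.  K' ⊕ opad = 31 36 2d 36 5c.
Inner input = (K'⊕ipad) ∥ m = 5b 5c 47 5c 36 ∥ 33 65 71 76.
Inner hash: sum = 91+92+71+92+54+51+101+113+118 = 783 → 03 0f.
Outer input = (K'⊕opad) ∥ inner = 31 36 2d 36 5c ∥ 03 0f.
Outer hash (tag): sum = 49+54+45+54+92+3+15 = 312 → 01 38.

0138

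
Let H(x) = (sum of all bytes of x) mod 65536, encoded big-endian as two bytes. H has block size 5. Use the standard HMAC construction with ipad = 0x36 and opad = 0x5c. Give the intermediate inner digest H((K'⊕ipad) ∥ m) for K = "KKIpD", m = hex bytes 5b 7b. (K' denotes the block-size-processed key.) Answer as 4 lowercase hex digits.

Key "KKIpD" = 4b 4b 49 70 44 is exactly B = 5 bytes: K' = 4b 4b 49 70 44.
K' ⊕ ipad = 7d 7d 7f 46 72.
Inner input = 7d 7d 7f 46 72 ∥ 5b 7b.
Inner hash: sum = 125+125+127+70+114+91+123 = 775 → 03 07.

0307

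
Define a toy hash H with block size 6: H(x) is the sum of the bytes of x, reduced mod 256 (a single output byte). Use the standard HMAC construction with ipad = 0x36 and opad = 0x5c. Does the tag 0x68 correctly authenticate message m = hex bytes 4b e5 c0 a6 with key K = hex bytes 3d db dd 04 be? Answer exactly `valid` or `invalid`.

Key hex bytes 3d db dd 04 be is 5 bytes ≤ B = 6; zero-pad to 6 bytes: K' = 3d db dd 04 be 00.
K' ⊕ ipad = 0b ed eb 32 88 36; K' ⊕ opad = 61 87 81 58 e2 5c.
Inner hash: sum = 11+237+235+50+136+54+75+229+192+166 = 1385; mod 256 = 105 → 69.
Outer hash (recomputed tag): sum = 97+135+129+88+226+92+105 = 872; mod 256 = 104 → 68.
Recomputed tag = 68; claimed = 68 → match.

valid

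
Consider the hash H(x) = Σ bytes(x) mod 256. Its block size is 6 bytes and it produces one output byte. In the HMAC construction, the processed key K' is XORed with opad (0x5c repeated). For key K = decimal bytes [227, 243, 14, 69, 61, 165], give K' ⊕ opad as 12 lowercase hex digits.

bfaf521961f9

Key decimal bytes [227, 243, 14, 69, 61, 165] = e3 f3 0e 45 3d a5 is exactly B = 6 bytes: K' = e3 f3 0e 45 3d a5.
XOR each byte with 0x5c: e3⊕5c=bf, f3⊕5c=af, 0e⊕5c=52, 45⊕5c=19, 3d⊕5c=61, a5⊕5c=f9.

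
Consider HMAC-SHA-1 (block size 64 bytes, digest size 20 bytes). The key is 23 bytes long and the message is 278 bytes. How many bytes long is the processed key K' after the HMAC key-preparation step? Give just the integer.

Key is 23 ≤ 64 bytes, zero-padded: |K'| = 64.

64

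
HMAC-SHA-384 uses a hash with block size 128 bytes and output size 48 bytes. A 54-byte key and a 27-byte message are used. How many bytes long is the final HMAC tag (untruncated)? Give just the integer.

48

The tag is one SHA-384 digest: 48 bytes.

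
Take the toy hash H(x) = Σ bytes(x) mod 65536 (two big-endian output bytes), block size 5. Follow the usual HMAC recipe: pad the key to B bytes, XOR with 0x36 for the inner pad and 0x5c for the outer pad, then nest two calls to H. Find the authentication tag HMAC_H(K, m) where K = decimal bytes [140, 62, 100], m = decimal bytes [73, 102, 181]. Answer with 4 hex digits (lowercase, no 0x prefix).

0308

Key decimal bytes [140, 62, 100] = 8c 3e 64 is 3 bytes ≤ B = 5; zero-pad to 5 bytes: K' = 8c 3e 64 00 00.
K' ⊕ ipad = ba 08 52 36 36.  K' ⊕ opad = d0 62 38 5c 5c.
Inner input = (K'⊕ipad) ∥ m = ba 08 52 36 36 ∥ 49 66 b5.
Inner hash: sum = 186+8+82+54+54+73+102+181 = 740 → 02 e4.
Outer input = (K'⊕opad) ∥ inner = d0 62 38 5c 5c ∥ 02 e4.
Outer hash (tag): sum = 208+98+56+92+92+2+228 = 776 → 03 08.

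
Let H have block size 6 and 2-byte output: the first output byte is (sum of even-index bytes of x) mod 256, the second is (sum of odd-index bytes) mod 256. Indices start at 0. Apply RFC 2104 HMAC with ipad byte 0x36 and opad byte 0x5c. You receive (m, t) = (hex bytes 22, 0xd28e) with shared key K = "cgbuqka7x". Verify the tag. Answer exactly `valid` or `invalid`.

valid

Key "cgbuqka7x" = 63 67 62 75 71 6b 61 37 78 is 9 bytes > B = 6, so hash it first: H(key) = 0f 7e, then zero-pad to 6 bytes: K' = 0f 7e 00 00 00 00.
K' ⊕ ipad = 39 48 36 36 36 36; K' ⊕ opad = 53 22 5c 5c 5c 5c.
Inner hash: even-index sum = 199 mod 256 = 199; odd-index sum = 180 mod 256 = 180 → c7 b4.
Outer hash (recomputed tag): even-index sum = 466 mod 256 = 210; odd-index sum = 398 mod 256 = 142 → d2 8e.
Recomputed tag = d28e; claimed = d28e → match.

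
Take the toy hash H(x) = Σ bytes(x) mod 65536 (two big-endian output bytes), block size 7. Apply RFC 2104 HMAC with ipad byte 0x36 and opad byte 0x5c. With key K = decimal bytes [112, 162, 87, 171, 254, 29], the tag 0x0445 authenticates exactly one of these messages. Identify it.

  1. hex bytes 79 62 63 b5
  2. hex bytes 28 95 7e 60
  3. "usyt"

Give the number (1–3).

3

Key decimal bytes [112, 162, 87, 171, 254, 29] = 70 a2 57 ab fe 1d is 6 bytes ≤ B = 7; zero-pad to 7 bytes: K' = 70 a2 57 ab fe 1d 00.
K' ⊕ ipad = 46 94 61 9d c8 2b 36; K' ⊕ opad = 2c fe 0b f7 a2 41 5c.
m1: inner = H(46 94 61 9d c8 2b 36 79 62 63 b5) = 04 f4; tag = H(2c fe 0b f7 a2 41 5c 04 f4) = 0463
m2: inner = H(46 94 61 9d c8 2b 36 28 95 7e 60) = 04 9c; tag = H(2c fe 0b f7 a2 41 5c 04 9c) = 040b
m3: inner = H(46 94 61 9d c8 2b 36 75 73 79 74) = 04 d6; tag = H(2c fe 0b f7 a2 41 5c 04 d6) = 0445 ← matches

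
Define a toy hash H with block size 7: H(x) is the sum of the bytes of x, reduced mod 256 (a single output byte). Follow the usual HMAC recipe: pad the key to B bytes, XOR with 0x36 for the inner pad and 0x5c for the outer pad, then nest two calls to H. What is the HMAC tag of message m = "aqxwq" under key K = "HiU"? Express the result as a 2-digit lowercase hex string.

0c

Key "HiU" = 48 69 55 is 3 bytes ≤ B = 7; zero-pad to 7 bytes: K' = 48 69 55 00 00 00 00.
K' ⊕ ipad = 7e 5f 63 36 36 36 36.  K' ⊕ opad = 14 35 09 5c 5c 5c 5c.
Inner input = (K'⊕ipad) ∥ m = 7e 5f 63 36 36 36 36 ∥ 61 71 78 77 71.
Inner hash: sum = 126+95+99+54+54+54+54+97+113+120+119+113 = 1098; mod 256 = 74 → 4a.
Outer input = (K'⊕opad) ∥ inner = 14 35 09 5c 5c 5c 5c ∥ 4a.
Outer hash (tag): sum = 20+53+9+92+92+92+92+74 = 524; mod 256 = 12 → 0c.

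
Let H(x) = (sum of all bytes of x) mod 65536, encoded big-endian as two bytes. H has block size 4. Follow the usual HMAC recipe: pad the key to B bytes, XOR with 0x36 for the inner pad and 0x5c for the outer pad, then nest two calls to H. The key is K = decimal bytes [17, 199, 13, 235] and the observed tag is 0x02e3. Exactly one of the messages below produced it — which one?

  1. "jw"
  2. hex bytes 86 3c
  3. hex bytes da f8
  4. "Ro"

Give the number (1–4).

Key decimal bytes [17, 199, 13, 235] = 11 c7 0d eb is exactly B = 4 bytes: K' = 11 c7 0d eb.
K' ⊕ ipad = 27 f1 3b dd; K' ⊕ opad = 4d 9b 51 b7.
m1: inner = H(27 f1 3b dd 6a 77) = 03 11; tag = H(4d 9b 51 b7 03 11) = 0204
m2: inner = H(27 f1 3b dd 86 3c) = 02 f2; tag = H(4d 9b 51 b7 02 f2) = 02e4
m3: inner = H(27 f1 3b dd da f8) = 04 02; tag = H(4d 9b 51 b7 04 02) = 01f6
m4: inner = H(27 f1 3b dd 52 6f) = 02 f1; tag = H(4d 9b 51 b7 02 f1) = 02e3 ← matches

4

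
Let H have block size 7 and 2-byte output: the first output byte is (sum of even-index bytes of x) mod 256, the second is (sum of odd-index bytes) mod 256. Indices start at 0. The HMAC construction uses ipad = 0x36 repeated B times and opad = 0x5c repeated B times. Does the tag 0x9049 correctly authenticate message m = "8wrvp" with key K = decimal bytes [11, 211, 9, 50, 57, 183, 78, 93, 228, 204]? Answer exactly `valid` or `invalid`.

valid

Key decimal bytes [11, 211, 9, 50, 57, 183, 78, 93, 228, 204] = 0b d3 09 32 39 b7 4e 5d e4 cc is 10 bytes > B = 7, so hash it first: H(key) = 7f e5, then zero-pad to 7 bytes: K' = 7f e5 00 00 00 00 00.
K' ⊕ ipad = 49 d3 36 36 36 36 36; K' ⊕ opad = 23 b9 5c 5c 5c 5c 5c.
Inner hash: even-index sum = 472 mod 256 = 216; odd-index sum = 601 mod 256 = 89 → d8 59.
Outer hash (recomputed tag): even-index sum = 400 mod 256 = 144; odd-index sum = 585 mod 256 = 73 → 90 49.
Recomputed tag = 9049; claimed = 9049 → match.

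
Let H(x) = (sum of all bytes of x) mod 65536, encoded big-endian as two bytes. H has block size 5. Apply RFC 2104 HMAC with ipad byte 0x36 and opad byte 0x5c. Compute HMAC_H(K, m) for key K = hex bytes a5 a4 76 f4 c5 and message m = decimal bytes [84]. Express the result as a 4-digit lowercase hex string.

Key hex bytes a5 a4 76 f4 c5 is exactly B = 5 bytes: K' = a5 a4 76 f4 c5.
K' ⊕ ipad = 93 92 40 c2 f3.  K' ⊕ opad = f9 f8 2a a8 99.
Inner input = (K'⊕ipad) ∥ m = 93 92 40 c2 f3 ∥ 54.
Inner hash: sum = 147+146+64+194+243+84 = 878 → 03 6e.
Outer input = (K'⊕opad) ∥ inner = f9 f8 2a a8 99 ∥ 03 6e.
Outer hash (tag): sum = 249+248+42+168+153+3+110 = 973 → 03 cd.

03cd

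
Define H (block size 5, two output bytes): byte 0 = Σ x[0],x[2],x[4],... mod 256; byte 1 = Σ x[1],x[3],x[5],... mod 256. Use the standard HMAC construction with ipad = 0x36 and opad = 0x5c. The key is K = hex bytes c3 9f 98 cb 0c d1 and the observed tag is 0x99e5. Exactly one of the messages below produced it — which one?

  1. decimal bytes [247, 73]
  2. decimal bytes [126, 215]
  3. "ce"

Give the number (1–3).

3

Key hex bytes c3 9f 98 cb 0c d1 is 6 bytes > B = 5, so hash it first: H(key) = 67 3b, then zero-pad to 5 bytes: K' = 67 3b 00 00 00.
K' ⊕ ipad = 51 0d 36 36 36; K' ⊕ opad = 3b 67 5c 5c 5c.
m1: inner = H(51 0d 36 36 36 f7 49) = 06 3a; tag = H(3b 67 5c 5c 5c 06 3a) = 2dc9
m2: inner = H(51 0d 36 36 36 7e d7) = 94 c1; tag = H(3b 67 5c 5c 5c 94 c1) = b457
m3: inner = H(51 0d 36 36 36 63 65) = 22 a6; tag = H(3b 67 5c 5c 5c 22 a6) = 99e5 ← matches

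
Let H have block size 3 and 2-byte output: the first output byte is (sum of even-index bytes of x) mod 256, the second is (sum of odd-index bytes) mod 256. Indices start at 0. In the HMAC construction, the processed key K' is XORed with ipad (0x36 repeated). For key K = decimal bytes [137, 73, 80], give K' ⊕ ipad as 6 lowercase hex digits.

bf7f66

Key decimal bytes [137, 73, 80] = 89 49 50 is exactly B = 3 bytes: K' = 89 49 50.
XOR each byte with 0x36: 89⊕36=bf, 49⊕36=7f, 50⊕36=66.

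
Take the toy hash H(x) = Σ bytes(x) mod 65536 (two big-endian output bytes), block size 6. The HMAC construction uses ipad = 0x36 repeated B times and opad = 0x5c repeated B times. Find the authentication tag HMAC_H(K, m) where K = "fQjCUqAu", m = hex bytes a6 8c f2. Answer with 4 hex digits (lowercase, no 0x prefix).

0294

Key "fQjCUqAu" = 66 51 6a 43 55 71 41 75 is 8 bytes > B = 6, so hash it first: H(key) = 02 e0, then zero-pad to 6 bytes: K' = 02 e0 00 00 00 00.
K' ⊕ ipad = 34 d6 36 36 36 36.  K' ⊕ opad = 5e bc 5c 5c 5c 5c.
Inner input = (K'⊕ipad) ∥ m = 34 d6 36 36 36 36 ∥ a6 8c f2.
Inner hash: sum = 52+214+54+54+54+54+166+140+242 = 1030 → 04 06.
Outer input = (K'⊕opad) ∥ inner = 5e bc 5c 5c 5c 5c ∥ 04 06.
Outer hash (tag): sum = 94+188+92+92+92+92+4+6 = 660 → 02 94.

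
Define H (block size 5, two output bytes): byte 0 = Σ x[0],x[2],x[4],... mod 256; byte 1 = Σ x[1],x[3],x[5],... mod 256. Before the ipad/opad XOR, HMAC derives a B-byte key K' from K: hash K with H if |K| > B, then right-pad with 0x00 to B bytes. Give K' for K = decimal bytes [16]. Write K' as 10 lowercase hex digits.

1000000000

Key decimal bytes [16] = 10 is 1 byte ≤ B = 5; zero-pad to 5 bytes: K' = 10 00 00 00 00.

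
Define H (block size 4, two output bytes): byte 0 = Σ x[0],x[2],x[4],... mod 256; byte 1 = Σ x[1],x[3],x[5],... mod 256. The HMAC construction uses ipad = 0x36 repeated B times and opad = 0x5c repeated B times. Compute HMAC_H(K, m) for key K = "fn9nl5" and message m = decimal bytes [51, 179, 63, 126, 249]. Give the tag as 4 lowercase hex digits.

9137

Key "fn9nl5" = 66 6e 39 6e 6c 35 is 6 bytes > B = 4, so hash it first: H(key) = 0b 11, then zero-pad to 4 bytes: K' = 0b 11 00 00.
K' ⊕ ipad = 3d 27 36 36.  K' ⊕ opad = 57 4d 5c 5c.
Inner input = (K'⊕ipad) ∥ m = 3d 27 36 36 ∥ 33 b3 3f 7e f9.
Inner hash: even-index sum = 478 mod 256 = 222; odd-index sum = 398 mod 256 = 142 → de 8e.
Outer input = (K'⊕opad) ∥ inner = 57 4d 5c 5c ∥ de 8e.
Outer hash (tag): even-index sum = 401 mod 256 = 145; odd-index sum = 311 mod 256 = 55 → 91 37.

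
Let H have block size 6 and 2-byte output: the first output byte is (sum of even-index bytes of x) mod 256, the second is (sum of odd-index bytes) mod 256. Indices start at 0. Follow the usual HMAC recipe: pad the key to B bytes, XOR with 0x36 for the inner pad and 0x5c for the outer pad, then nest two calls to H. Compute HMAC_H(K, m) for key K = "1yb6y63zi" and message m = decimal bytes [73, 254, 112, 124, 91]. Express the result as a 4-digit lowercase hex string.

Key "1yb6y63zi" = 31 79 62 36 79 36 33 7a 69 is 9 bytes > B = 6, so hash it first: H(key) = a8 5f, then zero-pad to 6 bytes: K' = a8 5f 00 00 00 00.
K' ⊕ ipad = 9e 69 36 36 36 36.  K' ⊕ opad = f4 03 5c 5c 5c 5c.
Inner input = (K'⊕ipad) ∥ m = 9e 69 36 36 36 36 ∥ 49 fe 70 7c 5b.
Inner hash: even-index sum = 542 mod 256 = 30; odd-index sum = 591 mod 256 = 79 → 1e 4f.
Outer input = (K'⊕opad) ∥ inner = f4 03 5c 5c 5c 5c ∥ 1e 4f.
Outer hash (tag): even-index sum = 458 mod 256 = 202; odd-index sum = 266 mod 256 = 10 → ca 0a.

ca0a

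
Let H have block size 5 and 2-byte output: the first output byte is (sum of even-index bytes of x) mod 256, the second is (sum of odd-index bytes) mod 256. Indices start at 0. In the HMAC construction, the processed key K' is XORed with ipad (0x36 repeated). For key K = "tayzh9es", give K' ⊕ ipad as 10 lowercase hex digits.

Key "tayzh9es" = 74 61 79 7a 68 39 65 73 is 8 bytes > B = 5, so hash it first: H(key) = ba 87, then zero-pad to 5 bytes: K' = ba 87 00 00 00.
XOR each byte with 0x36: ba⊕36=8c, 87⊕36=b1, 00⊕36=36, 00⊕36=36, 00⊕36=36.

8cb1363636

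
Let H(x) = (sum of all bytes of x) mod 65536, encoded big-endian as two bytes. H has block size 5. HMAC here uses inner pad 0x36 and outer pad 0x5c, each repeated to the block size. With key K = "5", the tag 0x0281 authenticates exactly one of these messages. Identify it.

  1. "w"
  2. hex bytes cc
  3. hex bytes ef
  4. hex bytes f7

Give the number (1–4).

2

Key "5" = 35 is 1 byte ≤ B = 5; zero-pad to 5 bytes: K' = 35 00 00 00 00.
K' ⊕ ipad = 03 36 36 36 36; K' ⊕ opad = 69 5c 5c 5c 5c.
m1: inner = H(03 36 36 36 36 77) = 01 52; tag = H(69 5c 5c 5c 5c 01 52) = 022c
m2: inner = H(03 36 36 36 36 cc) = 01 a7; tag = H(69 5c 5c 5c 5c 01 a7) = 0281 ← matches
m3: inner = H(03 36 36 36 36 ef) = 01 ca; tag = H(69 5c 5c 5c 5c 01 ca) = 02a4
m4: inner = H(03 36 36 36 36 f7) = 01 d2; tag = H(69 5c 5c 5c 5c 01 d2) = 02ac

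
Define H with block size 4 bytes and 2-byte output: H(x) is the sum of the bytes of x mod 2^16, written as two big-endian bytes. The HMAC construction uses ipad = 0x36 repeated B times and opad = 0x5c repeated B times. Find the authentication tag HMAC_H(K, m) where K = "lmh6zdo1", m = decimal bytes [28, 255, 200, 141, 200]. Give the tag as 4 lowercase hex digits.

Key "lmh6zdo1" = 6c 6d 68 36 7a 64 6f 31 is 8 bytes > B = 4, so hash it first: H(key) = 02 f5, then zero-pad to 4 bytes: K' = 02 f5 00 00.
K' ⊕ ipad = 34 c3 36 36.  K' ⊕ opad = 5e a9 5c 5c.
Inner input = (K'⊕ipad) ∥ m = 34 c3 36 36 ∥ 1c ff c8 8d c8.
Inner hash: sum = 52+195+54+54+28+255+200+141+200 = 1179 → 04 9b.
Outer input = (K'⊕opad) ∥ inner = 5e a9 5c 5c ∥ 04 9b.
Outer hash (tag): sum = 94+169+92+92+4+155 = 606 → 02 5e.

025e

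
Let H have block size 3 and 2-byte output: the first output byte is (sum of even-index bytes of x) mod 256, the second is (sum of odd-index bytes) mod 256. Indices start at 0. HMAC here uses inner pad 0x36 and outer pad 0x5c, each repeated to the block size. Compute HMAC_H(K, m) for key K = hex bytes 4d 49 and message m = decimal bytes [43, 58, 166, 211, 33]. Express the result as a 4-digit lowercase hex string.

Key hex bytes 4d 49 is 2 bytes ≤ B = 3; zero-pad to 3 bytes: K' = 4d 49 00.
K' ⊕ ipad = 7b 7f 36.  K' ⊕ opad = 11 15 5c.
Inner input = (K'⊕ipad) ∥ m = 7b 7f 36 ∥ 2b 3a a6 d3 21.
Inner hash: even-index sum = 446 mod 256 = 190; odd-index sum = 369 mod 256 = 113 → be 71.
Outer input = (K'⊕opad) ∥ inner = 11 15 5c ∥ be 71.
Outer hash (tag): even-index sum = 222 mod 256 = 222; odd-index sum = 211 mod 256 = 211 → de d3.

ded3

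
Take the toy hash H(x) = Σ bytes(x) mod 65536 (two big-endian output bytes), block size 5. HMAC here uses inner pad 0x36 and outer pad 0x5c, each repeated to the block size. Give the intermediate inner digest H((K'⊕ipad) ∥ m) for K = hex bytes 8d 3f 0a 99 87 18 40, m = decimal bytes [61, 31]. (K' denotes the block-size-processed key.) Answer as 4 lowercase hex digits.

Key hex bytes 8d 3f 0a 99 87 18 40 is 7 bytes > B = 5, so hash it first: H(key) = 02 4e, then zero-pad to 5 bytes: K' = 02 4e 00 00 00.
K' ⊕ ipad = 34 78 36 36 36.
Inner input = 34 78 36 36 36 ∥ 3d 1f.
Inner hash: sum = 52+120+54+54+54+61+31 = 426 → 01 aa.

01aa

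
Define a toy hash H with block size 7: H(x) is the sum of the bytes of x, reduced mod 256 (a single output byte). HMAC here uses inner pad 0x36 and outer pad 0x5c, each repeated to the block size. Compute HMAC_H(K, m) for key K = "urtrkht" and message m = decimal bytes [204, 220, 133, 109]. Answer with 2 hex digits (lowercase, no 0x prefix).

e4

Key "urtrkht" = 75 72 74 72 6b 68 74 is exactly B = 7 bytes: K' = 75 72 74 72 6b 68 74.
K' ⊕ ipad = 43 44 42 44 5d 5e 42.  K' ⊕ opad = 29 2e 28 2e 37 34 28.
Inner input = (K'⊕ipad) ∥ m = 43 44 42 44 5d 5e 42 ∥ cc dc 85 6d.
Inner hash: sum = 67+68+66+68+93+94+66+204+220+133+109 = 1188; mod 256 = 164 → a4.
Outer input = (K'⊕opad) ∥ inner = 29 2e 28 2e 37 34 28 ∥ a4.
Outer hash (tag): sum = 41+46+40+46+55+52+40+164 = 484; mod 256 = 228 → e4.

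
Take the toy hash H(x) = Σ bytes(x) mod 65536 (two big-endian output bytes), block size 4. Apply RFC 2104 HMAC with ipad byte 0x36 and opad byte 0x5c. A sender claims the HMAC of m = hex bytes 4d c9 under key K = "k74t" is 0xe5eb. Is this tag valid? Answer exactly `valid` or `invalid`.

invalid

Key "k74t" = 6b 37 34 74 is exactly B = 4 bytes: K' = 6b 37 34 74.
K' ⊕ ipad = 5d 01 02 42; K' ⊕ opad = 37 6b 68 28.
Inner hash: sum = 93+1+2+66+77+201 = 440 → 01 b8.
Outer hash (recomputed tag): sum = 55+107+104+40+1+184 = 491 → 01 eb.
Recomputed tag = 01eb; claimed = e5eb → mismatch.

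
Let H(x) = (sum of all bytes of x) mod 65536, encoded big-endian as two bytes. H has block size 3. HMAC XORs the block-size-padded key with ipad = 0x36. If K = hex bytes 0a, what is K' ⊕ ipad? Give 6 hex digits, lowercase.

Key hex bytes 0a is 1 byte ≤ B = 3; zero-pad to 3 bytes: K' = 0a 00 00.
XOR each byte with 0x36: 0a⊕36=3c, 00⊕36=36, 00⊕36=36.

3c3636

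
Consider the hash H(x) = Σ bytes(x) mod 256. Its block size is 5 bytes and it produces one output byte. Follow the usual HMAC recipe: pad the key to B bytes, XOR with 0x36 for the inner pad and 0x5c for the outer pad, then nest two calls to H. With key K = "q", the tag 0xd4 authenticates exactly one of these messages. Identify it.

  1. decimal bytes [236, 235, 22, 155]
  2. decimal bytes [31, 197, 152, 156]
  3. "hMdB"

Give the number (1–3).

Key "q" = 71 is 1 byte ≤ B = 5; zero-pad to 5 bytes: K' = 71 00 00 00 00.
K' ⊕ ipad = 47 36 36 36 36; K' ⊕ opad = 2d 5c 5c 5c 5c.
m1: inner = H(47 36 36 36 36 ec eb 16 9b) = a7; tag = H(2d 5c 5c 5c 5c a7) = 44
m2: inner = H(47 36 36 36 36 1f c5 98 9c) = 37; tag = H(2d 5c 5c 5c 5c 37) = d4 ← matches
m3: inner = H(47 36 36 36 36 68 4d 64 42) = 7a; tag = H(2d 5c 5c 5c 5c 7a) = 17

2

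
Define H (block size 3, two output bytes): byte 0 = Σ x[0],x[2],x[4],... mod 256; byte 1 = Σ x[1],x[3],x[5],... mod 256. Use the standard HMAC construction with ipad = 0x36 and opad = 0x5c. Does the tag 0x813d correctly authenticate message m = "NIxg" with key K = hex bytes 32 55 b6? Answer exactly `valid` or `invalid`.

valid

Key hex bytes 32 55 b6 is exactly B = 3 bytes: K' = 32 55 b6.
K' ⊕ ipad = 04 63 80; K' ⊕ opad = 6e 09 ea.
Inner hash: even-index sum = 308 mod 256 = 52; odd-index sum = 297 mod 256 = 41 → 34 29.
Outer hash (recomputed tag): even-index sum = 385 mod 256 = 129; odd-index sum = 61 mod 256 = 61 → 81 3d.
Recomputed tag = 813d; claimed = 813d → match.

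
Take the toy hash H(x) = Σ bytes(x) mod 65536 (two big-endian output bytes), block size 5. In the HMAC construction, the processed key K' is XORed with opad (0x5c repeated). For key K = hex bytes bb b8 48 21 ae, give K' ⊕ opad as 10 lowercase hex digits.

Key hex bytes bb b8 48 21 ae is exactly B = 5 bytes: K' = bb b8 48 21 ae.
XOR each byte with 0x5c: bb⊕5c=e7, b8⊕5c=e4, 48⊕5c=14, 21⊕5c=7d, ae⊕5c=f2.

e7e4147df2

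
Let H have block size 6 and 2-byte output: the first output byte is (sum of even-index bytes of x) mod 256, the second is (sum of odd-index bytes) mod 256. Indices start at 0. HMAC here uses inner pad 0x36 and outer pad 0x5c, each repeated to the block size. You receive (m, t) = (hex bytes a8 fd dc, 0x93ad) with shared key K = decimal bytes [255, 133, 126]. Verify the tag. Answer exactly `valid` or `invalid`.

invalid

Key decimal bytes [255, 133, 126] = ff 85 7e is 3 bytes ≤ B = 6; zero-pad to 6 bytes: K' = ff 85 7e 00 00 00.
K' ⊕ ipad = c9 b3 48 36 36 36; K' ⊕ opad = a3 d9 22 5c 5c 5c.
Inner hash: even-index sum = 715 mod 256 = 203; odd-index sum = 540 mod 256 = 28 → cb 1c.
Outer hash (recomputed tag): even-index sum = 492 mod 256 = 236; odd-index sum = 429 mod 256 = 173 → ec ad.
Recomputed tag = ecad; claimed = 93ad → mismatch.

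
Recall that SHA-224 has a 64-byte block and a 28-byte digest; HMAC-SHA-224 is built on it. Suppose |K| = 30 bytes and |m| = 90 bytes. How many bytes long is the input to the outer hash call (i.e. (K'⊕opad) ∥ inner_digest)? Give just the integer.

Key is 30 ≤ 64 bytes, zero-padded: |K'| = 64.
Outer input = (K'⊕opad) ∥ H(inner) → 64 + 28 = 92 bytes.

92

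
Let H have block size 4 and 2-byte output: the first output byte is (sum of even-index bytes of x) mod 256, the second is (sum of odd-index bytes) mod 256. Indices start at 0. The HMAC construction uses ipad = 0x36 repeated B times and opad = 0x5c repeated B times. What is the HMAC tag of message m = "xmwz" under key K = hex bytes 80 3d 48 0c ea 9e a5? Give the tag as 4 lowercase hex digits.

Key hex bytes 80 3d 48 0c ea 9e a5 is 7 bytes > B = 4, so hash it first: H(key) = 57 e7, then zero-pad to 4 bytes: K' = 57 e7 00 00.
K' ⊕ ipad = 61 d1 36 36.  K' ⊕ opad = 0b bb 5c 5c.
Inner input = (K'⊕ipad) ∥ m = 61 d1 36 36 ∥ 78 6d 77 7a.
Inner hash: even-index sum = 390 mod 256 = 134; odd-index sum = 494 mod 256 = 238 → 86 ee.
Outer input = (K'⊕opad) ∥ inner = 0b bb 5c 5c ∥ 86 ee.
Outer hash (tag): even-index sum = 237 mod 256 = 237; odd-index sum = 517 mod 256 = 5 → ed 05.

ed05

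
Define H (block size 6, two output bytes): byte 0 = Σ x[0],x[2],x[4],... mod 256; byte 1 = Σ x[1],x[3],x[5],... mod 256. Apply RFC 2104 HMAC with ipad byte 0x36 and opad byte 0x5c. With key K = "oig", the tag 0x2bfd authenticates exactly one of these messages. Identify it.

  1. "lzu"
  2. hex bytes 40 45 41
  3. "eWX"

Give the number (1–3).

Key "oig" = 6f 69 67 is 3 bytes ≤ B = 6; zero-pad to 6 bytes: K' = 6f 69 67 00 00 00.
K' ⊕ ipad = 59 5f 51 36 36 36; K' ⊕ opad = 33 35 3b 5c 5c 5c.
m1: inner = H(59 5f 51 36 36 36 6c 7a 75) = c1 45; tag = H(33 35 3b 5c 5c 5c c1 45) = 8b32
m2: inner = H(59 5f 51 36 36 36 40 45 41) = 61 10; tag = H(33 35 3b 5c 5c 5c 61 10) = 2bfd ← matches
m3: inner = H(59 5f 51 36 36 36 65 57 58) = 9d 22; tag = H(33 35 3b 5c 5c 5c 9d 22) = 670f

2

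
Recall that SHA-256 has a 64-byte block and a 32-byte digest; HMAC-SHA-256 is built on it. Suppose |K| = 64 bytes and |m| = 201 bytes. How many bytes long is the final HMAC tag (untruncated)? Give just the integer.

The tag is one SHA-256 digest: 32 bytes.

32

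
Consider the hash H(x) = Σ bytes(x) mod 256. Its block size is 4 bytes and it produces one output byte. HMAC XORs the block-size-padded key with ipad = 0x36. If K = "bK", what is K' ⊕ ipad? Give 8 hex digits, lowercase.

547d3636

Key "bK" = 62 4b is 2 bytes ≤ B = 4; zero-pad to 4 bytes: K' = 62 4b 00 00.
XOR each byte with 0x36: 62⊕36=54, 4b⊕36=7d, 00⊕36=36, 00⊕36=36.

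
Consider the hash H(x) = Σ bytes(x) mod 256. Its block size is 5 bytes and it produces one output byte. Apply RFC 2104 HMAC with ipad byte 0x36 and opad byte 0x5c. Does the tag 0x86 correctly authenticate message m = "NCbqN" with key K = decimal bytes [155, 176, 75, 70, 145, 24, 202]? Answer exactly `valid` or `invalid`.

valid

Key decimal bytes [155, 176, 75, 70, 145, 24, 202] = 9b b0 4b 46 91 18 ca is 7 bytes > B = 5, so hash it first: H(key) = 4f, then zero-pad to 5 bytes: K' = 4f 00 00 00 00.
K' ⊕ ipad = 79 36 36 36 36; K' ⊕ opad = 13 5c 5c 5c 5c.
Inner hash: sum = 121+54+54+54+54+78+67+98+113+78 = 771; mod 256 = 3 → 03.
Outer hash (recomputed tag): sum = 19+92+92+92+92+3 = 390; mod 256 = 134 → 86.
Recomputed tag = 86; claimed = 86 → match.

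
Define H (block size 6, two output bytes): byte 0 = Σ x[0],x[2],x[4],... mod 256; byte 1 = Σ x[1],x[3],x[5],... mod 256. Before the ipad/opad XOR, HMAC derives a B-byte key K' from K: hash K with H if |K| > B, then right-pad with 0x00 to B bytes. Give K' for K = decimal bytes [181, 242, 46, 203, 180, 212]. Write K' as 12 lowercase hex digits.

Key decimal bytes [181, 242, 46, 203, 180, 212] = b5 f2 2e cb b4 d4 is exactly B = 6 bytes: K' = b5 f2 2e cb b4 d4.

b5f22ecbb4d4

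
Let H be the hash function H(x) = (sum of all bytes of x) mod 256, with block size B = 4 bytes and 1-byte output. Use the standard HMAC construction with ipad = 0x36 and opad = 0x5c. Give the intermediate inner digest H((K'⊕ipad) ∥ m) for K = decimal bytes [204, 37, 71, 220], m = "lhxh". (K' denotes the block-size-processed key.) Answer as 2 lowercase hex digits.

Key decimal bytes [204, 37, 71, 220] = cc 25 47 dc is exactly B = 4 bytes: K' = cc 25 47 dc.
K' ⊕ ipad = fa 13 71 ea.
Inner input = fa 13 71 ea ∥ 6c 68 78 68.
Inner hash: sum = 250+19+113+234+108+104+120+104 = 1052; mod 256 = 28 → 1c.

1c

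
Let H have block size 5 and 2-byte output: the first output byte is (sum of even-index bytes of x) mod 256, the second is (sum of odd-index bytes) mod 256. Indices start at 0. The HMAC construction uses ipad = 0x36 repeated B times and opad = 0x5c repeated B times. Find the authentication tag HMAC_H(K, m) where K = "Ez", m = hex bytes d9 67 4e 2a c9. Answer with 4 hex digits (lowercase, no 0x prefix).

43f2

Key "Ez" = 45 7a is 2 bytes ≤ B = 5; zero-pad to 5 bytes: K' = 45 7a 00 00 00.
K' ⊕ ipad = 73 4c 36 36 36.  K' ⊕ opad = 19 26 5c 5c 5c.
Inner input = (K'⊕ipad) ∥ m = 73 4c 36 36 36 ∥ d9 67 4e 2a c9.
Inner hash: even-index sum = 368 mod 256 = 112; odd-index sum = 626 mod 256 = 114 → 70 72.
Outer input = (K'⊕opad) ∥ inner = 19 26 5c 5c 5c ∥ 70 72.
Outer hash (tag): even-index sum = 323 mod 256 = 67; odd-index sum = 242 mod 256 = 242 → 43 f2.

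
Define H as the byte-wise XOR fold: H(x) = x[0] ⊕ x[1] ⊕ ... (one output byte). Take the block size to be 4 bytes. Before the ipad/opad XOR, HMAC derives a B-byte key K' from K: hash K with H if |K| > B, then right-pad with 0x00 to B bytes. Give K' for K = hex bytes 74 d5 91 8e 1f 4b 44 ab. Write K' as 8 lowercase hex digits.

05000000

|K| = 8 > B = 4, so first hash the key.
H(K): XOR 74⊕d5⊕91⊕8e⊕1f⊕4b⊕44⊕ab = 05.
Zero-pad H(K) = 05 to 4 bytes: K' = 05 00 00 00.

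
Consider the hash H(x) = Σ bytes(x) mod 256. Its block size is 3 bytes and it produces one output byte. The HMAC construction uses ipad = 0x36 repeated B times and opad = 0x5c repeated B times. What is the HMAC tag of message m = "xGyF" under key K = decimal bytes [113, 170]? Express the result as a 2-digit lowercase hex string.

16

Key decimal bytes [113, 170] = 71 aa is 2 bytes ≤ B = 3; zero-pad to 3 bytes: K' = 71 aa 00.
K' ⊕ ipad = 47 9c 36.  K' ⊕ opad = 2d f6 5c.
Inner input = (K'⊕ipad) ∥ m = 47 9c 36 ∥ 78 47 79 46.
Inner hash: sum = 71+156+54+120+71+121+70 = 663; mod 256 = 151 → 97.
Outer input = (K'⊕opad) ∥ inner = 2d f6 5c ∥ 97.
Outer hash (tag): sum = 45+246+92+151 = 534; mod 256 = 22 → 16.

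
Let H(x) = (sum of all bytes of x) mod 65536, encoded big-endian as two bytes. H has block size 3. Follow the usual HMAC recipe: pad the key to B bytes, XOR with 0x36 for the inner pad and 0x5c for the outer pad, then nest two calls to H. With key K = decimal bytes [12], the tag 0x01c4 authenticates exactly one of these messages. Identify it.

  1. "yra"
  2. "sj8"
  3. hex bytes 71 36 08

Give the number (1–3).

2

Key decimal bytes [12] = 0c is 1 byte ≤ B = 3; zero-pad to 3 bytes: K' = 0c 00 00.
K' ⊕ ipad = 3a 36 36; K' ⊕ opad = 50 5c 5c.
m1: inner = H(3a 36 36 79 72 61) = 01 f2; tag = H(50 5c 5c 01 f2) = 01fb
m2: inner = H(3a 36 36 73 6a 38) = 01 bb; tag = H(50 5c 5c 01 bb) = 01c4 ← matches
m3: inner = H(3a 36 36 71 36 08) = 01 55; tag = H(50 5c 5c 01 55) = 015e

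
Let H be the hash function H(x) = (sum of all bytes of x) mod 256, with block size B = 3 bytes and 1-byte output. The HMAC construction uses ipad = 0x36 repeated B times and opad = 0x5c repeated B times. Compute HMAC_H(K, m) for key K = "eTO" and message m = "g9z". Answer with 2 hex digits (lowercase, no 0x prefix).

9c

Key "eTO" = 65 54 4f is exactly B = 3 bytes: K' = 65 54 4f.
K' ⊕ ipad = 53 62 79.  K' ⊕ opad = 39 08 13.
Inner input = (K'⊕ipad) ∥ m = 53 62 79 ∥ 67 39 7a.
Inner hash: sum = 83+98+121+103+57+122 = 584; mod 256 = 72 → 48.
Outer input = (K'⊕opad) ∥ inner = 39 08 13 ∥ 48.
Outer hash (tag): sum = 57+8+19+72 = 156 → 9c.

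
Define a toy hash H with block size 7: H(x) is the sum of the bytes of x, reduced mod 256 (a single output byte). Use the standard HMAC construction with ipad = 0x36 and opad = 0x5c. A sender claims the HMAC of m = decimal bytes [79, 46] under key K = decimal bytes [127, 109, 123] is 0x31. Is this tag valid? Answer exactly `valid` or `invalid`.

Key decimal bytes [127, 109, 123] = 7f 6d 7b is 3 bytes ≤ B = 7; zero-pad to 7 bytes: K' = 7f 6d 7b 00 00 00 00.
K' ⊕ ipad = 49 5b 4d 36 36 36 36; K' ⊕ opad = 23 31 27 5c 5c 5c 5c.
Inner hash: sum = 73+91+77+54+54+54+54+79+46 = 582; mod 256 = 70 → 46.
Outer hash (recomputed tag): sum = 35+49+39+92+92+92+92+70 = 561; mod 256 = 49 → 31.
Recomputed tag = 31; claimed = 31 → match.

valid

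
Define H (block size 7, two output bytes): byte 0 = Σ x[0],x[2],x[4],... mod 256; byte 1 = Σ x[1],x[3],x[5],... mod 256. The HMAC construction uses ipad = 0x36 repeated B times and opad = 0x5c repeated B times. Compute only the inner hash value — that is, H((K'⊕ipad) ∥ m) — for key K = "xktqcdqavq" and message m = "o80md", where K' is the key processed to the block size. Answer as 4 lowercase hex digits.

4793

Key "xktqcdqavq" = 78 6b 74 71 63 64 71 61 76 71 is 10 bytes > B = 7, so hash it first: H(key) = 36 12, then zero-pad to 7 bytes: K' = 36 12 00 00 00 00 00.
K' ⊕ ipad = 00 24 36 36 36 36 36.
Inner input = 00 24 36 36 36 36 36 ∥ 6f 38 30 6d 64.
Inner hash: even-index sum = 327 mod 256 = 71; odd-index sum = 403 mod 256 = 147 → 47 93.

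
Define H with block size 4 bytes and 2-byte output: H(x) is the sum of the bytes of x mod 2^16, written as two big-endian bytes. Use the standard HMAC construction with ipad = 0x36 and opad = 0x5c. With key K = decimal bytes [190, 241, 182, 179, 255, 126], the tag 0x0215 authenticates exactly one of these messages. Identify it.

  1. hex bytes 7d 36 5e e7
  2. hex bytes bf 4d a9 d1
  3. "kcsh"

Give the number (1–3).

1

Key decimal bytes [190, 241, 182, 179, 255, 126] = be f1 b6 b3 ff 7e is 6 bytes > B = 4, so hash it first: H(key) = 04 95, then zero-pad to 4 bytes: K' = 04 95 00 00.
K' ⊕ ipad = 32 a3 36 36; K' ⊕ opad = 58 c9 5c 5c.
m1: inner = H(32 a3 36 36 7d 36 5e e7) = 03 39; tag = H(58 c9 5c 5c 03 39) = 0215 ← matches
m2: inner = H(32 a3 36 36 bf 4d a9 d1) = 03 c7; tag = H(58 c9 5c 5c 03 c7) = 02a3
m3: inner = H(32 a3 36 36 6b 63 73 68) = 02 ea; tag = H(58 c9 5c 5c 02 ea) = 02c5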